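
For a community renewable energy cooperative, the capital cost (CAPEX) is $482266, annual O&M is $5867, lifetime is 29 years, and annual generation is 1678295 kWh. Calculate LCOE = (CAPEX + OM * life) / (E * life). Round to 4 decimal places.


Total cost = CAPEX + OM * lifetime = 482266 + 5867 * 29 = 482266 + 170143 = 652409
Total generation = annual * lifetime = 1678295 * 29 = 48670555 kWh
LCOE = 652409 / 48670555
LCOE = 0.0134 $/kWh

0.0134


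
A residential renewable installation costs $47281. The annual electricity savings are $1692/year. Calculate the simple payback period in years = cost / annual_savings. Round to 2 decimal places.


Simple payback period = initial cost / annual savings
Payback = 47281 / 1692
Payback = 27.94 years

27.94


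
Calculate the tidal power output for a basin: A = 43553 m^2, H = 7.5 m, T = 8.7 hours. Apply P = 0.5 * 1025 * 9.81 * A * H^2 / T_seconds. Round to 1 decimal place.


Convert period to seconds: T = 8.7 * 3600 = 31320.0 s
H^2 = 7.5^2 = 56.25
P = 0.5 * rho * g * A * H^2 / T
P = 0.5 * 1025 * 9.81 * 43553 * 56.25 / 31320.0
P = 393261.8 W

393261.8


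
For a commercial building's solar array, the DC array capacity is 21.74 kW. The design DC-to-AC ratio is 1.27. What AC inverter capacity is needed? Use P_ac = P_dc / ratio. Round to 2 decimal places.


The inverter AC capacity is determined by the DC/AC ratio.
Given: P_dc = 21.74 kW, DC/AC ratio = 1.27
P_ac = P_dc / ratio = 21.74 / 1.27
P_ac = 17.12 kW

17.12


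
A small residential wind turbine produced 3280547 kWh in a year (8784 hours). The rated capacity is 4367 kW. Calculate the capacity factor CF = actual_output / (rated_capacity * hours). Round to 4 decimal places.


Capacity factor = actual output / maximum possible output
Maximum possible = rated * hours = 4367 * 8784 = 38359728 kWh
CF = 3280547 / 38359728
CF = 0.0855

0.0855


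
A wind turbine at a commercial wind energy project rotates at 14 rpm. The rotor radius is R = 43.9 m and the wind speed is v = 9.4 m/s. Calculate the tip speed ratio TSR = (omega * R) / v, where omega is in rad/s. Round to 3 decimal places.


Convert rotational speed to rad/s:
  omega = 14 * 2 * pi / 60 = 1.4661 rad/s
Compute tip speed:
  v_tip = omega * R = 1.4661 * 43.9 = 64.361 m/s
Tip speed ratio:
  TSR = v_tip / v_wind = 64.361 / 9.4 = 6.847

6.847


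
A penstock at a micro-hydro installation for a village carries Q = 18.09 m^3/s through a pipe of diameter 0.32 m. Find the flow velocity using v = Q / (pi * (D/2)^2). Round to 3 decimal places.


Compute pipe cross-sectional area:
  A = pi * (D/2)^2 = pi * (0.32/2)^2 = 0.0804 m^2
Calculate velocity:
  v = Q / A = 18.09 / 0.0804
  v = 224.931 m/s

224.931


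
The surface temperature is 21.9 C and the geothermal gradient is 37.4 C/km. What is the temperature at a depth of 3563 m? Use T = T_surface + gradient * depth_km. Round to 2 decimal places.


Convert depth to km: 3563 / 1000 = 3.563 km
Temperature increase = gradient * depth_km = 37.4 * 3.563 = 133.26 C
Temperature at depth = T_surface + delta_T = 21.9 + 133.26
T = 155.16 C

155.16


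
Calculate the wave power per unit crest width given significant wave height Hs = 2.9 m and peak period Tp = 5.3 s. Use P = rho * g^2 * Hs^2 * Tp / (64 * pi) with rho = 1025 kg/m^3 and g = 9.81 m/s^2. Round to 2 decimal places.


Apply wave power formula:
  g^2 = 9.81^2 = 96.2361
  Hs^2 = 2.9^2 = 8.41
  Numerator = rho * g^2 * Hs^2 * Tp = 1025 * 96.2361 * 8.41 * 5.3 = 4396769.98
  Denominator = 64 * pi = 201.0619
  P = 4396769.98 / 201.0619 = 21867.74 W/m

21867.74


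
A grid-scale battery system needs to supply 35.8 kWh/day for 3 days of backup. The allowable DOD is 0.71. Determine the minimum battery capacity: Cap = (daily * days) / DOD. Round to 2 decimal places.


Total energy needed = daily * days = 35.8 * 3 = 107.4 kWh
Account for depth of discharge:
  Cap = total_energy / DOD = 107.4 / 0.71
  Cap = 151.27 kWh

151.27


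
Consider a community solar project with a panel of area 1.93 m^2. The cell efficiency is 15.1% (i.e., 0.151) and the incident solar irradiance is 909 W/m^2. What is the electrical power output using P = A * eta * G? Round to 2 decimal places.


Use the solar power formula P = A * eta * G.
Given: A = 1.93 m^2, eta = 0.151, G = 909 W/m^2
P = 1.93 * 0.151 * 909
P = 264.91 W

264.91


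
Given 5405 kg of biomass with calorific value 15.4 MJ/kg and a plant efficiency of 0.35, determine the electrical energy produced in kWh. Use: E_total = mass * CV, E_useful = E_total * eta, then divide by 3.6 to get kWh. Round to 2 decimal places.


Total energy = mass * CV = 5405 * 15.4 = 83237.0 MJ
Useful energy = total * eta = 83237.0 * 0.35 = 29132.95 MJ
Convert to kWh: 29132.95 / 3.6
Useful energy = 8092.49 kWh

8092.49


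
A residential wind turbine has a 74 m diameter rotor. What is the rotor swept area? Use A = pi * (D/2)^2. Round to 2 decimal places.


Compute the rotor radius:
  r = D / 2 = 74 / 2 = 37.0 m
Calculate swept area:
  A = pi * r^2 = pi * 37.0^2
  A = 4300.84 m^2

4300.84


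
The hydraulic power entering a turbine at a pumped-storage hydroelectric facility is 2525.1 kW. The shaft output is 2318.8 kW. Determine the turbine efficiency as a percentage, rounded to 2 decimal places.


Turbine efficiency = (output power / input power) * 100
eta = (2318.8 / 2525.1) * 100
eta = 91.83%

91.83


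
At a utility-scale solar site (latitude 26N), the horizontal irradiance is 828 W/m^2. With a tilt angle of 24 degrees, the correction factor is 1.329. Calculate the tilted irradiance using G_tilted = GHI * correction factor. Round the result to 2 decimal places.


Identify the given values:
  GHI = 828 W/m^2, tilt correction factor = 1.329
Apply the formula G_tilted = GHI * factor:
  G_tilted = 828 * 1.329
  G_tilted = 1100.41 W/m^2

1100.41


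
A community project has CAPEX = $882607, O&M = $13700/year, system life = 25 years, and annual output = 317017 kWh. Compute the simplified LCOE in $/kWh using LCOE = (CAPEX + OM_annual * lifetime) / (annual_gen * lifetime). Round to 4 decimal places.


Total cost = CAPEX + OM * lifetime = 882607 + 13700 * 25 = 882607 + 342500 = 1225107
Total generation = annual * lifetime = 317017 * 25 = 7925425 kWh
LCOE = 1225107 / 7925425
LCOE = 0.1546 $/kWh

0.1546


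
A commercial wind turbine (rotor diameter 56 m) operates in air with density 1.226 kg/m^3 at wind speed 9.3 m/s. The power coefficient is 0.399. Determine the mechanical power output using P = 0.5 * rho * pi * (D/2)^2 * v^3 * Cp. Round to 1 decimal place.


Step 1 -- Compute swept area:
  A = pi * (D/2)^2 = pi * (56/2)^2 = 2463.01 m^2
Step 2 -- Apply wind power equation:
  P = 0.5 * rho * A * v^3 * Cp
  v^3 = 9.3^3 = 804.357
  P = 0.5 * 1.226 * 2463.01 * 804.357 * 0.399
  P = 484560.7 W

484560.7


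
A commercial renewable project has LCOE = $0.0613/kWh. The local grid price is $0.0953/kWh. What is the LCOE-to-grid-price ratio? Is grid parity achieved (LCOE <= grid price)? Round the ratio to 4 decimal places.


Compare LCOE to grid price:
  LCOE = $0.0613/kWh, Grid price = $0.0953/kWh
  Ratio = LCOE / grid_price = 0.0613 / 0.0953 = 0.6432
  Grid parity achieved (ratio <= 1)? yes

0.6432


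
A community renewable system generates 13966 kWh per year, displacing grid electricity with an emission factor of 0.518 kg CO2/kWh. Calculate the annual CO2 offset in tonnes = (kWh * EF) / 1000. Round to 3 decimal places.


CO2 offset in kg = generation * emission_factor
CO2 offset = 13966 * 0.518 = 7234.39 kg
Convert to tonnes:
  CO2 offset = 7234.39 / 1000 = 7.234 tonnes

7.234


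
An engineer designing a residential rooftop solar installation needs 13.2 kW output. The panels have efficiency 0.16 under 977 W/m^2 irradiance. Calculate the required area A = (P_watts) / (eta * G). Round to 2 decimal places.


Convert target power to watts: P = 13.2 * 1000 = 13200.0 W
Compute denominator: eta * G = 0.16 * 977 = 156.32
Required area A = P / (eta * G) = 13200.0 / 156.32
A = 84.44 m^2

84.44


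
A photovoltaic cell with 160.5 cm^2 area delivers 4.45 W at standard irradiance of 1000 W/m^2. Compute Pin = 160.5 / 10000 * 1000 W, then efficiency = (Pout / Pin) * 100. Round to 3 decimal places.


First compute the input power:
  Pin = area_cm2 / 10000 * G = 160.5 / 10000 * 1000 = 16.05 W
Then compute efficiency:
  Efficiency = (Pout / Pin) * 100 = (4.45 / 16.05) * 100
  Efficiency = 27.726%

27.726


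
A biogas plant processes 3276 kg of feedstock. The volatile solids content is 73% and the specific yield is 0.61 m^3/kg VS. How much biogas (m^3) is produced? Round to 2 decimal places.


Compute volatile solids:
  VS = mass * VS_fraction = 3276 * 0.73 = 2391.48 kg
Calculate biogas volume:
  Biogas = VS * specific_yield = 2391.48 * 0.61
  Biogas = 1458.80 m^3

1458.80


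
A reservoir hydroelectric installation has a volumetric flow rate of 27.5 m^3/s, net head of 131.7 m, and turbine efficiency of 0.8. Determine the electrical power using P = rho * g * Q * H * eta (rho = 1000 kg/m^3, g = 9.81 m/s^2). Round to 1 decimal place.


Apply the hydropower formula P = rho * g * Q * H * eta
rho * g = 1000 * 9.81 = 9810.0
P = 9810.0 * 27.5 * 131.7 * 0.8
P = 28423494.0 W

28423494.0


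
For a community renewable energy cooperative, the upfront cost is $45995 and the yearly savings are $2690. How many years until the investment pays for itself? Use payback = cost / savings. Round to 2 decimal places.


Simple payback period = initial cost / annual savings
Payback = 45995 / 2690
Payback = 17.10 years

17.10


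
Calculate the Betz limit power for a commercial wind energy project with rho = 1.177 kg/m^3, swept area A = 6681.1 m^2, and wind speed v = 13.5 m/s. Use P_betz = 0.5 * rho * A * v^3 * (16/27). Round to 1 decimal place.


The Betz coefficient Cp_max = 16/27 = 0.5926
v^3 = 13.5^3 = 2460.375
P_betz = 0.5 * rho * A * v^3 * Cp_max
P_betz = 0.5 * 1.177 * 6681.1 * 2460.375 * 0.5926
P_betz = 5732604.3 W

5732604.3


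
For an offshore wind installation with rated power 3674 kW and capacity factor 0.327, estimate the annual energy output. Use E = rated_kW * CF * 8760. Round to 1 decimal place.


Annual energy = rated_kW * capacity_factor * hours_per_year
Given: P_rated = 3674 kW, CF = 0.327, hours = 8760
E = 3674 * 0.327 * 8760
E = 10524246.5 kWh

10524246.5


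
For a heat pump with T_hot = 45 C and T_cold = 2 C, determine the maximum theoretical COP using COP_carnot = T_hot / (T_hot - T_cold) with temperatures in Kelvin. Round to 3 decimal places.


Convert to Kelvin:
  T_hot = 45 + 273.15 = 318.15 K
  T_cold = 2 + 273.15 = 275.15 K
Apply Carnot COP formula:
  COP = T_hot_K / (T_hot_K - T_cold_K) = 318.15 / 43.0
  COP = 7.399

7.399


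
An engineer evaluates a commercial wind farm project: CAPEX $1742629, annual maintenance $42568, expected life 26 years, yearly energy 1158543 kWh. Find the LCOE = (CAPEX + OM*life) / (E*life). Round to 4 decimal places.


Total cost = CAPEX + OM * lifetime = 1742629 + 42568 * 26 = 1742629 + 1106768 = 2849397
Total generation = annual * lifetime = 1158543 * 26 = 30122118 kWh
LCOE = 2849397 / 30122118
LCOE = 0.0946 $/kWh

0.0946


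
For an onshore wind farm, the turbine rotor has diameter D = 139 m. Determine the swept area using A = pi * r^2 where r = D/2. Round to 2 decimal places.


Compute the rotor radius:
  r = D / 2 = 139 / 2 = 69.5 m
Calculate swept area:
  A = pi * r^2 = pi * 69.5^2
  A = 15174.68 m^2

15174.68


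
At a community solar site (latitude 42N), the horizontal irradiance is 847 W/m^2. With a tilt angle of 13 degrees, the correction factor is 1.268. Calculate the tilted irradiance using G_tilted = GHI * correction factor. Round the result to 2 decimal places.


Identify the given values:
  GHI = 847 W/m^2, tilt correction factor = 1.268
Apply the formula G_tilted = GHI * factor:
  G_tilted = 847 * 1.268
  G_tilted = 1074.00 W/m^2

1074.00


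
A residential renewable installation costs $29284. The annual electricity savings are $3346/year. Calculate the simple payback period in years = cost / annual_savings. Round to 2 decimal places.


Simple payback period = initial cost / annual savings
Payback = 29284 / 3346
Payback = 8.75 years

8.75


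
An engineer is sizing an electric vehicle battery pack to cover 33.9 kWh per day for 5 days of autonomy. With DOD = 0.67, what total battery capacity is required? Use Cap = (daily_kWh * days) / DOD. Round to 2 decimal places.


Total energy needed = daily * days = 33.9 * 5 = 169.5 kWh
Account for depth of discharge:
  Cap = total_energy / DOD = 169.5 / 0.67
  Cap = 252.99 kWh

252.99


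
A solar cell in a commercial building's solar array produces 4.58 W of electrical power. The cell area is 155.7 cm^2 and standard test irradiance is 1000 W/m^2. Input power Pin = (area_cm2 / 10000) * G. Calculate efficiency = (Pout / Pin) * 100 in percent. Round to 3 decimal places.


First compute the input power:
  Pin = area_cm2 / 10000 * G = 155.7 / 10000 * 1000 = 15.57 W
Then compute efficiency:
  Efficiency = (Pout / Pin) * 100 = (4.58 / 15.57) * 100
  Efficiency = 29.416%

29.416


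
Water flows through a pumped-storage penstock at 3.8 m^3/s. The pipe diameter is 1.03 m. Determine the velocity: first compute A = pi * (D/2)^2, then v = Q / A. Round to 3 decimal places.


Compute pipe cross-sectional area:
  A = pi * (D/2)^2 = pi * (1.03/2)^2 = 0.8332 m^2
Calculate velocity:
  v = Q / A = 3.8 / 0.8332
  v = 4.561 m/s

4.561


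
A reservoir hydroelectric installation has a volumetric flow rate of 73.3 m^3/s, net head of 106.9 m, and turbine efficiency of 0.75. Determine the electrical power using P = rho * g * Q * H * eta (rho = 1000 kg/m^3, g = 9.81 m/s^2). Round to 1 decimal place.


Apply the hydropower formula P = rho * g * Q * H * eta
rho * g = 1000 * 9.81 = 9810.0
P = 9810.0 * 73.3 * 106.9 * 0.75
P = 57651677.8 W

57651677.8


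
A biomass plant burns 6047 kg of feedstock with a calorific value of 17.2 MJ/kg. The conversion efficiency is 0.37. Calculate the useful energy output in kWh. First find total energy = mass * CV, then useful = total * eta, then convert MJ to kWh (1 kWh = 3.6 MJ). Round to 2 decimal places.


Total energy = mass * CV = 6047 * 17.2 = 104008.4 MJ
Useful energy = total * eta = 104008.4 * 0.37 = 38483.11 MJ
Convert to kWh: 38483.11 / 3.6
Useful energy = 10689.75 kWh

10689.75


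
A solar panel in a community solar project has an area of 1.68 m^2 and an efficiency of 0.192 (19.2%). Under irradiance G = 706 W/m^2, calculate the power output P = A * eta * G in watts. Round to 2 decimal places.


Use the solar power formula P = A * eta * G.
Given: A = 1.68 m^2, eta = 0.192, G = 706 W/m^2
P = 1.68 * 0.192 * 706
P = 227.73 W

227.73


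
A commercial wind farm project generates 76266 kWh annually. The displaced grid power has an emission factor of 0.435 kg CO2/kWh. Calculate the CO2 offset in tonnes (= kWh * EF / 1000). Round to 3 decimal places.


CO2 offset in kg = generation * emission_factor
CO2 offset = 76266 * 0.435 = 33175.71 kg
Convert to tonnes:
  CO2 offset = 33175.71 / 1000 = 33.176 tonnes

33.176


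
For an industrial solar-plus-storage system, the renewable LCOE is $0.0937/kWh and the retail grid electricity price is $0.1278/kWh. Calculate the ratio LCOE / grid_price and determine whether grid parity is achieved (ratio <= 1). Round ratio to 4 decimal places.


Compare LCOE to grid price:
  LCOE = $0.0937/kWh, Grid price = $0.1278/kWh
  Ratio = LCOE / grid_price = 0.0937 / 0.1278 = 0.7332
  Grid parity achieved (ratio <= 1)? yes

0.7332


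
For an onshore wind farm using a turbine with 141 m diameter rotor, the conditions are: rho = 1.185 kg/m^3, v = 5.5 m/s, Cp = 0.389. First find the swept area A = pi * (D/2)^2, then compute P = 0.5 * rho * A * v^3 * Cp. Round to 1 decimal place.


Step 1 -- Compute swept area:
  A = pi * (D/2)^2 = pi * (141/2)^2 = 15614.5 m^2
Step 2 -- Apply wind power equation:
  P = 0.5 * rho * A * v^3 * Cp
  v^3 = 5.5^3 = 166.375
  P = 0.5 * 1.185 * 15614.5 * 166.375 * 0.389
  P = 598761.9 W

598761.9


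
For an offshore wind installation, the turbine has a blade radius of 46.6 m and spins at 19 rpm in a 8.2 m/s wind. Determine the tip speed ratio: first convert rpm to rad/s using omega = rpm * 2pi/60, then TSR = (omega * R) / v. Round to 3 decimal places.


Convert rotational speed to rad/s:
  omega = 19 * 2 * pi / 60 = 1.9897 rad/s
Compute tip speed:
  v_tip = omega * R = 1.9897 * 46.6 = 92.719 m/s
Tip speed ratio:
  TSR = v_tip / v_wind = 92.719 / 8.2 = 11.307

11.307


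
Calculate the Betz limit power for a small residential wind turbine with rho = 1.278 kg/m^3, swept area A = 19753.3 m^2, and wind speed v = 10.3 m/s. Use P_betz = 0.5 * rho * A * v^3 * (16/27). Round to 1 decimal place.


The Betz coefficient Cp_max = 16/27 = 0.5926
v^3 = 10.3^3 = 1092.727
P_betz = 0.5 * rho * A * v^3 * Cp_max
P_betz = 0.5 * 1.278 * 19753.3 * 1092.727 * 0.5926
P_betz = 8173506.5 W

8173506.5


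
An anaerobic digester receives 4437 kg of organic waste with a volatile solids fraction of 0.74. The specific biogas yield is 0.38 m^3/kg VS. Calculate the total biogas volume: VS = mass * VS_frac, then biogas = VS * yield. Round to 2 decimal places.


Compute volatile solids:
  VS = mass * VS_fraction = 4437 * 0.74 = 3283.38 kg
Calculate biogas volume:
  Biogas = VS * specific_yield = 3283.38 * 0.38
  Biogas = 1247.68 m^3

1247.68


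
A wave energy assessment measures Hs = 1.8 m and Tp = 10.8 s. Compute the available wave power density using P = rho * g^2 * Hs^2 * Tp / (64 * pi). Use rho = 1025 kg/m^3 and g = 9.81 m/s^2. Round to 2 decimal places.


Apply wave power formula:
  g^2 = 9.81^2 = 96.2361
  Hs^2 = 1.8^2 = 3.24
  Numerator = rho * g^2 * Hs^2 * Tp = 1025 * 96.2361 * 3.24 * 10.8 = 3451680.95
  Denominator = 64 * pi = 201.0619
  P = 3451680.95 / 201.0619 = 17167.25 W/m

17167.25


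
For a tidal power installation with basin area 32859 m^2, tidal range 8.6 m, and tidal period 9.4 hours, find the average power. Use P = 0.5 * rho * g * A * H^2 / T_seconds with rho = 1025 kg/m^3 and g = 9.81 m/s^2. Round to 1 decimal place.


Convert period to seconds: T = 9.4 * 3600 = 33840.0 s
H^2 = 8.6^2 = 73.96
P = 0.5 * rho * g * A * H^2 / T
P = 0.5 * 1025 * 9.81 * 32859 * 73.96 / 33840.0
P = 361063.6 W

361063.6


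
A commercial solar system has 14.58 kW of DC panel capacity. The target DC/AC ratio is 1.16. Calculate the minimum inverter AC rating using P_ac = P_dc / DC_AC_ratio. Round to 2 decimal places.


The inverter AC capacity is determined by the DC/AC ratio.
Given: P_dc = 14.58 kW, DC/AC ratio = 1.16
P_ac = P_dc / ratio = 14.58 / 1.16
P_ac = 12.57 kW

12.57


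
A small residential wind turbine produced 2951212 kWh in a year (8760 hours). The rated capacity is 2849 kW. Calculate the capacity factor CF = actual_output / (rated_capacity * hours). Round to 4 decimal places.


Capacity factor = actual output / maximum possible output
Maximum possible = rated * hours = 2849 * 8760 = 24957240 kWh
CF = 2951212 / 24957240
CF = 0.1183

0.1183


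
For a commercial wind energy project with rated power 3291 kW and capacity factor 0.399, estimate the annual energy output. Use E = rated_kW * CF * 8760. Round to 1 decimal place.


Annual energy = rated_kW * capacity_factor * hours_per_year
Given: P_rated = 3291 kW, CF = 0.399, hours = 8760
E = 3291 * 0.399 * 8760
E = 11502834.8 kWh

11502834.8


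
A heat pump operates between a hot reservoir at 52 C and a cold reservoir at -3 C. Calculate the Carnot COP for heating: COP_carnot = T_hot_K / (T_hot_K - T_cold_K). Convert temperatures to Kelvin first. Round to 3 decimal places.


Convert to Kelvin:
  T_hot = 52 + 273.15 = 325.15 K
  T_cold = -3 + 273.15 = 270.15 K
Apply Carnot COP formula:
  COP = T_hot_K / (T_hot_K - T_cold_K) = 325.15 / 55.0
  COP = 5.912

5.912


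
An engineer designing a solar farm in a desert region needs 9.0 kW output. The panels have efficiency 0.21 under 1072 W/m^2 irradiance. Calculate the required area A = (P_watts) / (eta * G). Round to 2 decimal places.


Convert target power to watts: P = 9.0 * 1000 = 9000.0 W
Compute denominator: eta * G = 0.21 * 1072 = 225.12
Required area A = P / (eta * G) = 9000.0 / 225.12
A = 39.98 m^2

39.98


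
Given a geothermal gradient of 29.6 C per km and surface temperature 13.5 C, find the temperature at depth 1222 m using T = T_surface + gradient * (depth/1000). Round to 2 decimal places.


Convert depth to km: 1222 / 1000 = 1.222 km
Temperature increase = gradient * depth_km = 29.6 * 1.222 = 36.17 C
Temperature at depth = T_surface + delta_T = 13.5 + 36.17
T = 49.67 C

49.67


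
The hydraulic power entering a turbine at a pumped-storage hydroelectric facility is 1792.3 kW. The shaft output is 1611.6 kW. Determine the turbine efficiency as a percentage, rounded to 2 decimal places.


Turbine efficiency = (output power / input power) * 100
eta = (1611.6 / 1792.3) * 100
eta = 89.92%

89.92


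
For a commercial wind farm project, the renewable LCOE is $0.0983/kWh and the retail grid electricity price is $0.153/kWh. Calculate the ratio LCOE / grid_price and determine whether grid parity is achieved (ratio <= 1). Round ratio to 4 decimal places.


Compare LCOE to grid price:
  LCOE = $0.0983/kWh, Grid price = $0.153/kWh
  Ratio = LCOE / grid_price = 0.0983 / 0.153 = 0.6425
  Grid parity achieved (ratio <= 1)? yes

0.6425


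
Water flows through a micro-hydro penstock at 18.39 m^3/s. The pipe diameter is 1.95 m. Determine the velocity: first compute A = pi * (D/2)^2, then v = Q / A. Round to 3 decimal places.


Compute pipe cross-sectional area:
  A = pi * (D/2)^2 = pi * (1.95/2)^2 = 2.9865 m^2
Calculate velocity:
  v = Q / A = 18.39 / 2.9865
  v = 6.158 m/s

6.158


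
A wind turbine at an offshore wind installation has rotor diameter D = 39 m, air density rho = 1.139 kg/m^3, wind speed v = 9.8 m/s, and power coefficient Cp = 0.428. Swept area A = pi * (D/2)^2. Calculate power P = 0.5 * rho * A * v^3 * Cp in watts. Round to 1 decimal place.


Step 1 -- Compute swept area:
  A = pi * (D/2)^2 = pi * (39/2)^2 = 1194.59 m^2
Step 2 -- Apply wind power equation:
  P = 0.5 * rho * A * v^3 * Cp
  v^3 = 9.8^3 = 941.192
  P = 0.5 * 1.139 * 1194.59 * 941.192 * 0.428
  P = 274053.2 W

274053.2


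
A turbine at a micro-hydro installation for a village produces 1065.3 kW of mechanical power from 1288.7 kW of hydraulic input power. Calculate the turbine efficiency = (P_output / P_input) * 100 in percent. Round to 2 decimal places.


Turbine efficiency = (output power / input power) * 100
eta = (1065.3 / 1288.7) * 100
eta = 82.66%

82.66


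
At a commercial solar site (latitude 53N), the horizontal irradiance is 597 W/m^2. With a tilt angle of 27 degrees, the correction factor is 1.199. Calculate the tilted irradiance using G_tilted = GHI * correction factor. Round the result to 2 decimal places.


Identify the given values:
  GHI = 597 W/m^2, tilt correction factor = 1.199
Apply the formula G_tilted = GHI * factor:
  G_tilted = 597 * 1.199
  G_tilted = 715.80 W/m^2

715.80


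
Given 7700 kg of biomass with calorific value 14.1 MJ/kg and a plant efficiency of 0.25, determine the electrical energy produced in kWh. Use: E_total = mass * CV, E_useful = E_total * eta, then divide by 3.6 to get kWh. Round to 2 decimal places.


Total energy = mass * CV = 7700 * 14.1 = 108570.0 MJ
Useful energy = total * eta = 108570.0 * 0.25 = 27142.5 MJ
Convert to kWh: 27142.5 / 3.6
Useful energy = 7539.58 kWh

7539.58


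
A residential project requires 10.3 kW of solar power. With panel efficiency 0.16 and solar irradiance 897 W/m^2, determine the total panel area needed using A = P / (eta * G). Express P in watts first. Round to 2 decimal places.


Convert target power to watts: P = 10.3 * 1000 = 10300.0 W
Compute denominator: eta * G = 0.16 * 897 = 143.52
Required area A = P / (eta * G) = 10300.0 / 143.52
A = 71.77 m^2

71.77


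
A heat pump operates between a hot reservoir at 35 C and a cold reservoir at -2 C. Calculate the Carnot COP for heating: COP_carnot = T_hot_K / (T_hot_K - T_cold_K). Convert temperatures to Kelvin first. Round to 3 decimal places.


Convert to Kelvin:
  T_hot = 35 + 273.15 = 308.15 K
  T_cold = -2 + 273.15 = 271.15 K
Apply Carnot COP formula:
  COP = T_hot_K / (T_hot_K - T_cold_K) = 308.15 / 37.0
  COP = 8.328

8.328


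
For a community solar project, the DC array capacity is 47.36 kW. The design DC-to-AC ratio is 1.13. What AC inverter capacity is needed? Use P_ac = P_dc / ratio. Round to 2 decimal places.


The inverter AC capacity is determined by the DC/AC ratio.
Given: P_dc = 47.36 kW, DC/AC ratio = 1.13
P_ac = P_dc / ratio = 47.36 / 1.13
P_ac = 41.91 kW

41.91


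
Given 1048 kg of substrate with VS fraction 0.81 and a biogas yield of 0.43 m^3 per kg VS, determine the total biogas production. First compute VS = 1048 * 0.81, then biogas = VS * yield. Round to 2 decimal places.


Compute volatile solids:
  VS = mass * VS_fraction = 1048 * 0.81 = 848.88 kg
Calculate biogas volume:
  Biogas = VS * specific_yield = 848.88 * 0.43
  Biogas = 365.02 m^3

365.02


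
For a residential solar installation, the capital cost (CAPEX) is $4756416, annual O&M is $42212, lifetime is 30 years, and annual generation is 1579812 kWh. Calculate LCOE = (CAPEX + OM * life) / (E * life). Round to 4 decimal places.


Total cost = CAPEX + OM * lifetime = 4756416 + 42212 * 30 = 4756416 + 1266360 = 6022776
Total generation = annual * lifetime = 1579812 * 30 = 47394360 kWh
LCOE = 6022776 / 47394360
LCOE = 0.1271 $/kWh

0.1271


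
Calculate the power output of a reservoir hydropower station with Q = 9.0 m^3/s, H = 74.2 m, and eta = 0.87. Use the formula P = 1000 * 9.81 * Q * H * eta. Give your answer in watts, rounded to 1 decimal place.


Apply the hydropower formula P = rho * g * Q * H * eta
rho * g = 1000 * 9.81 = 9810.0
P = 9810.0 * 9.0 * 74.2 * 0.87
P = 5699472.7 W

5699472.7


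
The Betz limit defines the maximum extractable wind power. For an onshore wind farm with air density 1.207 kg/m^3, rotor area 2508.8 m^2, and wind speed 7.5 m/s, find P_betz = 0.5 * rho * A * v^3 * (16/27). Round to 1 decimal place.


The Betz coefficient Cp_max = 16/27 = 0.5926
v^3 = 7.5^3 = 421.875
P_betz = 0.5 * rho * A * v^3 * Cp_max
P_betz = 0.5 * 1.207 * 2508.8 * 421.875 * 0.5926
P_betz = 378515.2 W

378515.2


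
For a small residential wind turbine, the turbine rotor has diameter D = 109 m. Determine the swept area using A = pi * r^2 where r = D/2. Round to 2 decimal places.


Compute the rotor radius:
  r = D / 2 = 109 / 2 = 54.5 m
Calculate swept area:
  A = pi * r^2 = pi * 54.5^2
  A = 9331.32 m^2

9331.32


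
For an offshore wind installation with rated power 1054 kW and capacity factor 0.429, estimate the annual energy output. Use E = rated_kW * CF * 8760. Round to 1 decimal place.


Annual energy = rated_kW * capacity_factor * hours_per_year
Given: P_rated = 1054 kW, CF = 0.429, hours = 8760
E = 1054 * 0.429 * 8760
E = 3960974.2 kWh

3960974.2


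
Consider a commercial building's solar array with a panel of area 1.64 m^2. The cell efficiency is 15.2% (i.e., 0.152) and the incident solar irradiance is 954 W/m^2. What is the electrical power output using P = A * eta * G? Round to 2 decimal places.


Use the solar power formula P = A * eta * G.
Given: A = 1.64 m^2, eta = 0.152, G = 954 W/m^2
P = 1.64 * 0.152 * 954
P = 237.81 W

237.81


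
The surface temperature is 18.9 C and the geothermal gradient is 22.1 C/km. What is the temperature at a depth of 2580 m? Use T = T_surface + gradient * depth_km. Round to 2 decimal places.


Convert depth to km: 2580 / 1000 = 2.58 km
Temperature increase = gradient * depth_km = 22.1 * 2.58 = 57.02 C
Temperature at depth = T_surface + delta_T = 18.9 + 57.02
T = 75.92 C

75.92


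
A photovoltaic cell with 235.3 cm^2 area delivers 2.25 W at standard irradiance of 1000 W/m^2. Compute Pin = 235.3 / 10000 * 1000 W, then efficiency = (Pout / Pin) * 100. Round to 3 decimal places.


First compute the input power:
  Pin = area_cm2 / 10000 * G = 235.3 / 10000 * 1000 = 23.53 W
Then compute efficiency:
  Efficiency = (Pout / Pin) * 100 = (2.25 / 23.53) * 100
  Efficiency = 9.562%

9.562


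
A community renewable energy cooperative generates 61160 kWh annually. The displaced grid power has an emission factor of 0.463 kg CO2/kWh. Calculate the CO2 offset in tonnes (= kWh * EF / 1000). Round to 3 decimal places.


CO2 offset in kg = generation * emission_factor
CO2 offset = 61160 * 0.463 = 28317.08 kg
Convert to tonnes:
  CO2 offset = 28317.08 / 1000 = 28.317 tonnes

28.317


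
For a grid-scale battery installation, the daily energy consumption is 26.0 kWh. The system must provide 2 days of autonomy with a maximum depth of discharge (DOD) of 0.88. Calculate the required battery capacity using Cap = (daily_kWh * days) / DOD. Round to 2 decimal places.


Total energy needed = daily * days = 26.0 * 2 = 52.0 kWh
Account for depth of discharge:
  Cap = total_energy / DOD = 52.0 / 0.88
  Cap = 59.09 kWh

59.09


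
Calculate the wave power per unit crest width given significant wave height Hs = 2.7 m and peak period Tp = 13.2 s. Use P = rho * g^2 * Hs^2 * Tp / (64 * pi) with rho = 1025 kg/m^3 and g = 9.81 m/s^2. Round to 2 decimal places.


Apply wave power formula:
  g^2 = 9.81^2 = 96.2361
  Hs^2 = 2.7^2 = 7.29
  Numerator = rho * g^2 * Hs^2 * Tp = 1025 * 96.2361 * 7.29 * 13.2 = 9492122.62
  Denominator = 64 * pi = 201.0619
  P = 9492122.62 / 201.0619 = 47209.94 W/m

47209.94


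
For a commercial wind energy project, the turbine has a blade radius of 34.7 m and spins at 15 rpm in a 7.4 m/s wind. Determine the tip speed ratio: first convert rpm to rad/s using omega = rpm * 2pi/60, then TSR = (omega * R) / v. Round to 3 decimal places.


Convert rotational speed to rad/s:
  omega = 15 * 2 * pi / 60 = 1.5708 rad/s
Compute tip speed:
  v_tip = omega * R = 1.5708 * 34.7 = 54.507 m/s
Tip speed ratio:
  TSR = v_tip / v_wind = 54.507 / 7.4 = 7.366

7.366


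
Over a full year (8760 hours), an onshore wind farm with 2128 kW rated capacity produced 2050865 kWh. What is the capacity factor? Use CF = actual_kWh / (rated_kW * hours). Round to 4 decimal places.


Capacity factor = actual output / maximum possible output
Maximum possible = rated * hours = 2128 * 8760 = 18641280 kWh
CF = 2050865 / 18641280
CF = 0.1100

0.1100


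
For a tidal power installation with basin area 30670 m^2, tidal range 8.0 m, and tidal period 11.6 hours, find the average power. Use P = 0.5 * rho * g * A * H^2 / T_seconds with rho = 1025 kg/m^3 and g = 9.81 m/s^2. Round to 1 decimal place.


Convert period to seconds: T = 11.6 * 3600 = 41760.0 s
H^2 = 8.0^2 = 64.0
P = 0.5 * rho * g * A * H^2 / T
P = 0.5 * 1025 * 9.81 * 30670 * 64.0 / 41760.0
P = 236317.6 W

236317.6


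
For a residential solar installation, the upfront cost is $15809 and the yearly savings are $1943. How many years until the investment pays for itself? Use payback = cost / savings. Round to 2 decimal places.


Simple payback period = initial cost / annual savings
Payback = 15809 / 1943
Payback = 8.14 years

8.14


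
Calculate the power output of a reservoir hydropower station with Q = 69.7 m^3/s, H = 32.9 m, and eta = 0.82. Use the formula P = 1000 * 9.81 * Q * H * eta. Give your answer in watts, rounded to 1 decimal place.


Apply the hydropower formula P = rho * g * Q * H * eta
rho * g = 1000 * 9.81 = 9810.0
P = 9810.0 * 69.7 * 32.9 * 0.82
P = 18446396.3 W

18446396.3


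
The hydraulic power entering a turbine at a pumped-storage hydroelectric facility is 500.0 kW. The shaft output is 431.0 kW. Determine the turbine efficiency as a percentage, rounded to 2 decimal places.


Turbine efficiency = (output power / input power) * 100
eta = (431.0 / 500.0) * 100
eta = 86.20%

86.20


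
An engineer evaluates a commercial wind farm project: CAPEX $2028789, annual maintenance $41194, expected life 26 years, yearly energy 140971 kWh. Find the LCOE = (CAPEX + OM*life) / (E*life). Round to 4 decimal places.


Total cost = CAPEX + OM * lifetime = 2028789 + 41194 * 26 = 2028789 + 1071044 = 3099833
Total generation = annual * lifetime = 140971 * 26 = 3665246 kWh
LCOE = 3099833 / 3665246
LCOE = 0.8457 $/kWh

0.8457


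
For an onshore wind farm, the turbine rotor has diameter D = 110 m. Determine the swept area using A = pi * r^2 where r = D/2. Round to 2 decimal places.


Compute the rotor radius:
  r = D / 2 = 110 / 2 = 55.0 m
Calculate swept area:
  A = pi * r^2 = pi * 55.0^2
  A = 9503.32 m^2

9503.32


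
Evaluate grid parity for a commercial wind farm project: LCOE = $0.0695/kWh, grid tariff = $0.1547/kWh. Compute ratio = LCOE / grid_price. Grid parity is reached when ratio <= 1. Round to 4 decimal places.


Compare LCOE to grid price:
  LCOE = $0.0695/kWh, Grid price = $0.1547/kWh
  Ratio = LCOE / grid_price = 0.0695 / 0.1547 = 0.4493
  Grid parity achieved (ratio <= 1)? yes

0.4493


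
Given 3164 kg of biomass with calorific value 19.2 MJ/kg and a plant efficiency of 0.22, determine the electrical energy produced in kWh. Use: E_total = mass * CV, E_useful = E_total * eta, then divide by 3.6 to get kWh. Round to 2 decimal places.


Total energy = mass * CV = 3164 * 19.2 = 60748.8 MJ
Useful energy = total * eta = 60748.8 * 0.22 = 13364.74 MJ
Convert to kWh: 13364.74 / 3.6
Useful energy = 3712.43 kWh

3712.43


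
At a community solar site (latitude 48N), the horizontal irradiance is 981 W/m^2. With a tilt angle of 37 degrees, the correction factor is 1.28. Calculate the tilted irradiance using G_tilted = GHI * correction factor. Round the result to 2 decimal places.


Identify the given values:
  GHI = 981 W/m^2, tilt correction factor = 1.28
Apply the formula G_tilted = GHI * factor:
  G_tilted = 981 * 1.28
  G_tilted = 1255.68 W/m^2

1255.68


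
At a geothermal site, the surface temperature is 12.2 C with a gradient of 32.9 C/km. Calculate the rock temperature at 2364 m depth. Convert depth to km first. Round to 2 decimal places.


Convert depth to km: 2364 / 1000 = 2.364 km
Temperature increase = gradient * depth_km = 32.9 * 2.364 = 77.78 C
Temperature at depth = T_surface + delta_T = 12.2 + 77.78
T = 89.98 C

89.98


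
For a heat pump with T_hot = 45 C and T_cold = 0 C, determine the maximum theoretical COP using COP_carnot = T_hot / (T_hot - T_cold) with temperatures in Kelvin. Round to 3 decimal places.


Convert to Kelvin:
  T_hot = 45 + 273.15 = 318.15 K
  T_cold = 0 + 273.15 = 273.15 K
Apply Carnot COP formula:
  COP = T_hot_K / (T_hot_K - T_cold_K) = 318.15 / 45.0
  COP = 7.070

7.070


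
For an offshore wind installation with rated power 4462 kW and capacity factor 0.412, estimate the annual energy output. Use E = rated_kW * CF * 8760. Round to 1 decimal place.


Annual energy = rated_kW * capacity_factor * hours_per_year
Given: P_rated = 4462 kW, CF = 0.412, hours = 8760
E = 4462 * 0.412 * 8760
E = 16103893.4 kWh

16103893.4


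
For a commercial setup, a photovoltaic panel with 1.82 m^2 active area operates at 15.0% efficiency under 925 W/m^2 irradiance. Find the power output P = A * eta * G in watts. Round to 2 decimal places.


Use the solar power formula P = A * eta * G.
Given: A = 1.82 m^2, eta = 0.15, G = 925 W/m^2
P = 1.82 * 0.15 * 925
P = 252.53 W

252.53


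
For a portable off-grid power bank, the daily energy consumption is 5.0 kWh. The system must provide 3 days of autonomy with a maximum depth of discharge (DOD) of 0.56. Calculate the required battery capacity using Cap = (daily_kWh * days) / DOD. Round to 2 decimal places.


Total energy needed = daily * days = 5.0 * 3 = 15.0 kWh
Account for depth of discharge:
  Cap = total_energy / DOD = 15.0 / 0.56
  Cap = 26.79 kWh

26.79


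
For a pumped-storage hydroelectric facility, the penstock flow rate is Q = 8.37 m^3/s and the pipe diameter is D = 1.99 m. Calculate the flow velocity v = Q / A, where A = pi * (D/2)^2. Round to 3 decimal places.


Compute pipe cross-sectional area:
  A = pi * (D/2)^2 = pi * (1.99/2)^2 = 3.1103 m^2
Calculate velocity:
  v = Q / A = 8.37 / 3.1103
  v = 2.691 m/s

2.691


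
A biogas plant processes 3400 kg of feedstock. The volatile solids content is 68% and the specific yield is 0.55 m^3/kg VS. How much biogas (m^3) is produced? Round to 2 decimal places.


Compute volatile solids:
  VS = mass * VS_fraction = 3400 * 0.68 = 2312.0 kg
Calculate biogas volume:
  Biogas = VS * specific_yield = 2312.0 * 0.55
  Biogas = 1271.60 m^3

1271.60


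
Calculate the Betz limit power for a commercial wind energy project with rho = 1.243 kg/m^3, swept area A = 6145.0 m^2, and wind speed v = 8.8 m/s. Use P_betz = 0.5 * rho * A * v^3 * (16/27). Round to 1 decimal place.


The Betz coefficient Cp_max = 16/27 = 0.5926
v^3 = 8.8^3 = 681.472
P_betz = 0.5 * rho * A * v^3 * Cp_max
P_betz = 0.5 * 1.243 * 6145.0 * 681.472 * 0.5926
P_betz = 1542294.3 W

1542294.3


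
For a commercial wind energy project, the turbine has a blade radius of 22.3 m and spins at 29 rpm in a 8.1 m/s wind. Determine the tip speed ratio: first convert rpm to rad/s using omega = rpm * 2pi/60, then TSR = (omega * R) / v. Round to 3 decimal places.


Convert rotational speed to rad/s:
  omega = 29 * 2 * pi / 60 = 3.0369 rad/s
Compute tip speed:
  v_tip = omega * R = 3.0369 * 22.3 = 67.722 m/s
Tip speed ratio:
  TSR = v_tip / v_wind = 67.722 / 8.1 = 8.361

8.361


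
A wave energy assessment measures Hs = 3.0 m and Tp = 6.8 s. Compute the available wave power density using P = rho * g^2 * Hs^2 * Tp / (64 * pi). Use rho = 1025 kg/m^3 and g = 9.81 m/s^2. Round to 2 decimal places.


Apply wave power formula:
  g^2 = 9.81^2 = 96.2361
  Hs^2 = 3.0^2 = 9.0
  Numerator = rho * g^2 * Hs^2 * Tp = 1025 * 96.2361 * 9.0 * 6.8 = 6036890.55
  Denominator = 64 * pi = 201.0619
  P = 6036890.55 / 201.0619 = 30025.03 W/m

30025.03


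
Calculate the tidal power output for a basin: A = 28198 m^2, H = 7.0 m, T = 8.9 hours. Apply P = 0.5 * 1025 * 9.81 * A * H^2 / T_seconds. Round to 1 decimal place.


Convert period to seconds: T = 8.9 * 3600 = 32040.0 s
H^2 = 7.0^2 = 49.0
P = 0.5 * rho * g * A * H^2 / T
P = 0.5 * 1025 * 9.81 * 28198 * 49.0 / 32040.0
P = 216812.7 W

216812.7


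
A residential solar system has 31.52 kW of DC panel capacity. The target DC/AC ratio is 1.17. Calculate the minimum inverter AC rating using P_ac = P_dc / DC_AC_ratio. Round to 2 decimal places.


The inverter AC capacity is determined by the DC/AC ratio.
Given: P_dc = 31.52 kW, DC/AC ratio = 1.17
P_ac = P_dc / ratio = 31.52 / 1.17
P_ac = 26.94 kW

26.94


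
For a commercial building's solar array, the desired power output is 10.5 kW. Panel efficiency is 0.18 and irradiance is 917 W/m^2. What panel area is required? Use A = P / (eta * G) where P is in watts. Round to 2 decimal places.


Convert target power to watts: P = 10.5 * 1000 = 10500.0 W
Compute denominator: eta * G = 0.18 * 917 = 165.06
Required area A = P / (eta * G) = 10500.0 / 165.06
A = 63.61 m^2

63.61


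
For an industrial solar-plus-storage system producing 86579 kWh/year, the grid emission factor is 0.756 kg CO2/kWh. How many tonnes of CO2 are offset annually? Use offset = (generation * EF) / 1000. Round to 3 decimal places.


CO2 offset in kg = generation * emission_factor
CO2 offset = 86579 * 0.756 = 65453.72 kg
Convert to tonnes:
  CO2 offset = 65453.72 / 1000 = 65.454 tonnes

65.454


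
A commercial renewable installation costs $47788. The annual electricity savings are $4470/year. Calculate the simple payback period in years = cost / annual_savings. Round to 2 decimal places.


Simple payback period = initial cost / annual savings
Payback = 47788 / 4470
Payback = 10.69 years

10.69


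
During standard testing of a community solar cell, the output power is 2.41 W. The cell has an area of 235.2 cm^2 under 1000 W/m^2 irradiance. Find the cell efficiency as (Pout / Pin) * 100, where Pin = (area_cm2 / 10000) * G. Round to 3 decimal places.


First compute the input power:
  Pin = area_cm2 / 10000 * G = 235.2 / 10000 * 1000 = 23.52 W
Then compute efficiency:
  Efficiency = (Pout / Pin) * 100 = (2.41 / 23.52) * 100
  Efficiency = 10.247%

10.247
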